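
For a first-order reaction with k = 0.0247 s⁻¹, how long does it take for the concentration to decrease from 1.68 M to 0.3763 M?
60.57 s

From ln[A] = ln[A]₀ - k·t: t = ln([A]₀/[A])/k = ln(1.68/0.3763)/0.0247 = ln(4.4645)/0.0247 = 1.4962/0.0247 = 60.57 s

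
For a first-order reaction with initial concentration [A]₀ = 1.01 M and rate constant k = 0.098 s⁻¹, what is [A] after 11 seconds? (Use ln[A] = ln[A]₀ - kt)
0.3437 M

ln[A] = ln[A]₀ - k·t = ln(1.01) - (0.098)·(11) = 0.0100 - 1.0780 = -1.0680
[A] = e^(-1.0680) = 0.3437 M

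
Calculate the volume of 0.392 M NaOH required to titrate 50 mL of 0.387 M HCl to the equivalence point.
V_{base} = 49.4 mL

At equivalence: moles acid = moles base.
moles HCl = 0.387 M × 0.05 L = 0.01935 mol
V_NaOH = 0.01935 mol ÷ 0.392 M = 0.04936 L = 49.4 mL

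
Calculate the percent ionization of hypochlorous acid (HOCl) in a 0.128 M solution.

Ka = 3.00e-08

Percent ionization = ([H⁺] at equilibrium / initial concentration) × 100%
Percent ionization = 0.0484%

Let x = [H⁺]. Ka = x²/(C - x) ⇒ x² + (3.00e-08)x - (3.00e-08)(0.128) = 0. x = 6.1953e-05. Percent = (6.1953e-05/0.128) × 100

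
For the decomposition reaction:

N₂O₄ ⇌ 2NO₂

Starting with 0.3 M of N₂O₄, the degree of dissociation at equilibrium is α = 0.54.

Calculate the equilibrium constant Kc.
K_c = 0.7607

x = α·[A]₀ = 0.54 × 0.3 = 0.162 M dissociated.
At eq: [N₂O₄] = 0.3 − 0.162 = 0.138 M; [NO₂] = 2x = 0.324 M.
Kc = [NO₂]²/[N₂O₄] = (0.324)²/0.138 = 0.7607.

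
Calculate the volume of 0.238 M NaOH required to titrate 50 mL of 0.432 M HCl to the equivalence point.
V_{base} = 90.8 mL

At equivalence: moles acid = moles base.
moles HCl = 0.432 M × 0.05 L = 0.0216 mol
V_NaOH = 0.0216 mol ÷ 0.238 M = 0.09076 L = 90.8 mL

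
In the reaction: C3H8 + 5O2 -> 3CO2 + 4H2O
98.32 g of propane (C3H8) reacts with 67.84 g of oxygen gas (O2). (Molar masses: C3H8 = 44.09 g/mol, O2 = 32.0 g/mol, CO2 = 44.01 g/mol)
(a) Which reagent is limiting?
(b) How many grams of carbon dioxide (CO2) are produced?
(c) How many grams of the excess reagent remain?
(a) O2, (b) 55.98 g, (c) 79.63 g

Moles of C3H8 = 98.32 g ÷ 44.09 g/mol = 2.22998 mol
Moles of O2 = 67.84 g ÷ 32.0 g/mol = 2.12 mol
Moles ÷ coefficient: C3H8: 2.22998/1 = 2.23, O2: 2.12/5 = 0.424
(a) O2 has the smaller value, so O2 is the limiting reagent.
(b) Moles of CO2 = 2.12 mol O2 × (3/5) = 1.272 mol; mass = 1.272 mol × 44.01 g/mol = 55.98 g
(c) C3H8 consumed = 2.12 × (1/5) = 0.424 mol; remaining = 2.22998 − 0.424 = 1.80598 mol; mass = 1.80598 mol × 44.09 g/mol = 79.63 g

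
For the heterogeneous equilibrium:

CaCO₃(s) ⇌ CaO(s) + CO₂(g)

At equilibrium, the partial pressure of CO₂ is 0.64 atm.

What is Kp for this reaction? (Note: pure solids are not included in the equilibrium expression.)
K_p = 0.64

Solids (CaCO₃, CaO) have activity 1 and are excluded.
Kp = P(CO₂) = 0.64.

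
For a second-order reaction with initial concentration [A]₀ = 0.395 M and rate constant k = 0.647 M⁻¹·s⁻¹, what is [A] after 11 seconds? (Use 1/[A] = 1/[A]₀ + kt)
0.1036 M

1/[A] = 1/[A]₀ + k·t = 1/0.395 + (0.647)·(11) = 2.5316 + 7.1170 = 9.6486
[A] = 1/9.6486 = 0.1036 M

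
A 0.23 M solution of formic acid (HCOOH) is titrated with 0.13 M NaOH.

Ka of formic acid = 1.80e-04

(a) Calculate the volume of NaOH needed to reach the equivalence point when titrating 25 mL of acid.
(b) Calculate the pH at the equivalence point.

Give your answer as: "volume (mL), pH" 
V = 44.2 mL, pH = 8.33

(a) At equivalence: moles acid = moles base.
moles acid = 0.23 × 0.025 = 0.00575 mol; V_NaOH = 0.00575/0.13 = 0.04423 L = 44.2 mL.
(b) At equivalence, all acid → conjugate base A⁻ at [A⁻] = 0.00575/0.06923 = 0.08306 M.
Kb = Kw/Ka = 1.0e-14/1.80e-04 = 5.556e-11; [OH⁻] = √(Kb·[A⁻]) = 2.148e-06; pOH = 5.67; pH = 14 − pOH = 8.33.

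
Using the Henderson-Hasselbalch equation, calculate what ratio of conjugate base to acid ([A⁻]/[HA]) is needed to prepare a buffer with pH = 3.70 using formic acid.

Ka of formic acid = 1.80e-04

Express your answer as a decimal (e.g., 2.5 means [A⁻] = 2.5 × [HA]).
[A⁻]/[HA] = 0.902

pKa = −log(1.80e-04) = 3.7447. pH = pKa + log([A⁻]/[HA]). 3.70 = 3.7447 + log(ratio). log(ratio) = 3.70 − 3.7447 = -0.0447. ratio = 10^(-0.0447) = 0.902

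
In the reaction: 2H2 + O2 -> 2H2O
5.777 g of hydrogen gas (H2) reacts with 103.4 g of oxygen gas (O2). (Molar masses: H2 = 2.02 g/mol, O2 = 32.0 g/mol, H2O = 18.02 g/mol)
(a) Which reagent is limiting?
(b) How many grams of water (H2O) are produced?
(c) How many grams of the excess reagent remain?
(a) H2, (b) 51.54 g, (c) 57.64 g

Moles of H2 = 5.777 g ÷ 2.02 g/mol = 2.8599 mol
Moles of O2 = 103.4 g ÷ 32.0 g/mol = 3.23125 mol
Moles ÷ coefficient: H2: 2.8599/2 = 1.43, O2: 3.23125/1 = 3.231
(a) H2 has the smaller value, so H2 is the limiting reagent.
(b) Moles of H2O = 2.8599 mol H2 × (2/2) = 2.8599 mol; mass = 2.8599 mol × 18.02 g/mol = 51.54 g
(c) O2 consumed = 2.8599 × (1/2) = 1.42995 mol; remaining = 3.23125 − 1.42995 = 1.8013 mol; mass = 1.8013 mol × 32.0 g/mol = 57.64 g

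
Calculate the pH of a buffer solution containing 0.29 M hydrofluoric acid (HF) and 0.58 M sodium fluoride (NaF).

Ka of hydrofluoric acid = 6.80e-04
pH = 3.47

pKa = -log(6.80e-04) = 3.17. pH = pKa + log([A⁻]/[HA]) = 3.17 + log(0.58/0.29)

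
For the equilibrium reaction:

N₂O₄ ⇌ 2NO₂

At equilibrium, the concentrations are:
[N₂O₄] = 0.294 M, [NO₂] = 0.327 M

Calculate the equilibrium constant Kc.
K_c = 0.3637

Kc = ([NO₂]^2) / ([N₂O₄])
   = ((0.327)^2) / ((0.294))
   = 0.10693 / 0.294 = 0.3637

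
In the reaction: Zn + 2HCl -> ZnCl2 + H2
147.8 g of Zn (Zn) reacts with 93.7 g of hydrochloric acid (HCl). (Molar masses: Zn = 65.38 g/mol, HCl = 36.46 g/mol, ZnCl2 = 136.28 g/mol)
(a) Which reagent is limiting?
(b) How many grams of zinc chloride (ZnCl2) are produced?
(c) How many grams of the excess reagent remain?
(a) HCl, (b) 175.1 g, (c) 63.79 g

Moles of Zn = 147.8 g ÷ 65.38 g/mol = 2.26063 mol
Moles of HCl = 93.7 g ÷ 36.46 g/mol = 2.56994 mol
Moles ÷ coefficient: Zn: 2.26063/1 = 2.261, HCl: 2.56994/2 = 1.285
(a) HCl has the smaller value, so HCl is the limiting reagent.
(b) Moles of ZnCl2 = 2.56994 mol HCl × (1/2) = 1.28497 mol; mass = 1.28497 mol × 136.28 g/mol = 175.1 g
(c) Zn consumed = 2.56994 × (1/2) = 1.28497 mol; remaining = 2.26063 − 1.28497 = 0.97566 mol; mass = 0.97566 mol × 65.38 g/mol = 63.79 g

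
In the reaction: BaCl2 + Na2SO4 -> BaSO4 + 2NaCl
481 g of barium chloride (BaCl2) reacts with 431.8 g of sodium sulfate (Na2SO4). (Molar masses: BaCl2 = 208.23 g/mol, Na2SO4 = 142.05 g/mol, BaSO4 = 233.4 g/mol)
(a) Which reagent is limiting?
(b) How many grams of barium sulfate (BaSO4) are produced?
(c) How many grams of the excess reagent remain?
(a) BaCl2, (b) 539.1 g, (c) 103.7 g

Moles of BaCl2 = 481 g ÷ 208.23 g/mol = 2.30995 mol
Moles of Na2SO4 = 431.8 g ÷ 142.05 g/mol = 3.03977 mol
Moles ÷ coefficient: BaCl2: 2.30995/1 = 2.31, Na2SO4: 3.03977/1 = 3.04
(a) BaCl2 has the smaller value, so BaCl2 is the limiting reagent.
(b) Moles of BaSO4 = 2.30995 mol BaCl2 × (1/1) = 2.30995 mol; mass = 2.30995 mol × 233.4 g/mol = 539.1 g
(c) Na2SO4 consumed = 2.30995 × (1/1) = 2.30995 mol; remaining = 3.03977 − 2.30995 = 0.729829 mol; mass = 0.729829 mol × 142.05 g/mol = 103.7 g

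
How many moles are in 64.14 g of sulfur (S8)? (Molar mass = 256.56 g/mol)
Moles = 64.14 g ÷ 256.56 g/mol = 0.25 mol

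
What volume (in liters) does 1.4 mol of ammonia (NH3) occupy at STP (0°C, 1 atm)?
At STP, 1 mol of gas occupies 22.4 L
Volume = 1.4 mol × 22.4 L/mol = 31.36 L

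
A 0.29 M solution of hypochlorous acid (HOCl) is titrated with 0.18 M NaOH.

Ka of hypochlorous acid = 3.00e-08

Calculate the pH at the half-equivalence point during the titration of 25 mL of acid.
pH = pKa = 7.52

At the half-equivalence point, [HA] = [A⁻], so by Henderson–Hasselbalch pH = pKa + log(1) = pKa.
pKa = −log(3.00e-08) = 7.52.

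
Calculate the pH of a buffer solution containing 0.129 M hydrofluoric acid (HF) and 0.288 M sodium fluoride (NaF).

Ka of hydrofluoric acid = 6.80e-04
pH = 3.52

pKa = -log(6.80e-04) = 3.17. pH = pKa + log([A⁻]/[HA]) = 3.17 + log(0.288/0.129)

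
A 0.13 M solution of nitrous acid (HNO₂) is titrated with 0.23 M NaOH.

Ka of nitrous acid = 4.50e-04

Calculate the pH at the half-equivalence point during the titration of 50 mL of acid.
pH = pKa = 3.35

At the half-equivalence point, [HA] = [A⁻], so by Henderson–Hasselbalch pH = pKa + log(1) = pKa.
pKa = −log(4.50e-04) = 3.35.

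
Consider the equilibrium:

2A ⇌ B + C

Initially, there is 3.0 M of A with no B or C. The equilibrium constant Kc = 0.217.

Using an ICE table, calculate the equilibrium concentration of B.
[B] = 0.723 M

ICE: [A] = 3.0 − 2x, [B] = [C] = x.
Kc = x²/(3.0 − 2x)² = 0.217 ⇒ √Kc = x/(3.0 − 2x).
x = √0.217·3.0/(1 + 2√0.217) = 0.46583·3.0/1.9317 = 0.72347.
[B] = x = 0.723 M.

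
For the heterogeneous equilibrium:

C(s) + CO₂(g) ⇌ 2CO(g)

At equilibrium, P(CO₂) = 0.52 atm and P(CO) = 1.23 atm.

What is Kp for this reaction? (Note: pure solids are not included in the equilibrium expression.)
K_p = 2.909

Solid C is excluded.
Kp = P(CO)²/P(CO₂) = (1.23)²/0.52 = 1.513/0.52 = 2.909.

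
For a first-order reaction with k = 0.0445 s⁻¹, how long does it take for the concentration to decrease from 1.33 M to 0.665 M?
15.58 s

From ln[A] = ln[A]₀ - k·t: t = ln([A]₀/[A])/k = ln(1.33/0.665)/0.0445 = ln(2.0000)/0.0445 = 0.6931/0.0445 = 15.58 s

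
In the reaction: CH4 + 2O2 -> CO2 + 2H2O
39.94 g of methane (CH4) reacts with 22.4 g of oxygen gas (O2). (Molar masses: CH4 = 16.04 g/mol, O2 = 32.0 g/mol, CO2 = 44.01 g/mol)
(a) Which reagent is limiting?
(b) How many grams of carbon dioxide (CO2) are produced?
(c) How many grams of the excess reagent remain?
(a) O2, (b) 15.4 g, (c) 34.33 g

Moles of CH4 = 39.94 g ÷ 16.04 g/mol = 2.49002 mol
Moles of O2 = 22.4 g ÷ 32.0 g/mol = 0.7 mol
Moles ÷ coefficient: CH4: 2.49002/1 = 2.49, O2: 0.7/2 = 0.35
(a) O2 has the smaller value, so O2 is the limiting reagent.
(b) Moles of CO2 = 0.7 mol O2 × (1/2) = 0.35 mol; mass = 0.35 mol × 44.01 g/mol = 15.4 g
(c) CH4 consumed = 0.7 × (1/2) = 0.35 mol; remaining = 2.49002 − 0.35 = 2.14002 mol; mass = 2.14002 mol × 16.04 g/mol = 34.33 g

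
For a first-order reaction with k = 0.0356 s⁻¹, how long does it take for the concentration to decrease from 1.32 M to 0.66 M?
19.47 s

From ln[A] = ln[A]₀ - k·t: t = ln([A]₀/[A])/k = ln(1.32/0.66)/0.0356 = ln(2.0000)/0.0356 = 0.6931/0.0356 = 19.47 s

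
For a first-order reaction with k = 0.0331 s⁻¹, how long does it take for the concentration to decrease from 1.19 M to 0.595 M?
20.94 s

From ln[A] = ln[A]₀ - k·t: t = ln([A]₀/[A])/k = ln(1.19/0.595)/0.0331 = ln(2.0000)/0.0331 = 0.6931/0.0331 = 20.94 s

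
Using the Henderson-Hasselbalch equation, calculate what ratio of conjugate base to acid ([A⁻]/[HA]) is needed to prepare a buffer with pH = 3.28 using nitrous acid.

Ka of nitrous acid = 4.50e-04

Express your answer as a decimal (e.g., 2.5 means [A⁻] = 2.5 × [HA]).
[A⁻]/[HA] = 0.857

pKa = −log(4.50e-04) = 3.3468. pH = pKa + log([A⁻]/[HA]). 3.28 = 3.3468 + log(ratio). log(ratio) = 3.28 − 3.3468 = -0.0668. ratio = 10^(-0.0668) = 0.857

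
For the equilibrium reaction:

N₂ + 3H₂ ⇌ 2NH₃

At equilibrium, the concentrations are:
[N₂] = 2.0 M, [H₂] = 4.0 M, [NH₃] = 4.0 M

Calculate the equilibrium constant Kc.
K_c = 0.1250

Kc = ([NH₃]^2) / ([N₂] × [H₂]^3)
   = ((4.0)^2) / ((2.0)·(4.0)^3)
   = 16 / 128 = 0.1250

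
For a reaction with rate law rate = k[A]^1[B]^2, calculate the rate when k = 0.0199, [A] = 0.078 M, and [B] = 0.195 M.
5.902e-05 M/s

rate = k·[A]^1·[B]^2 = 0.0199·(0.078)^1·(0.195)^2 = 0.0199·0.078·0.038025 = 5.902e-05 M/s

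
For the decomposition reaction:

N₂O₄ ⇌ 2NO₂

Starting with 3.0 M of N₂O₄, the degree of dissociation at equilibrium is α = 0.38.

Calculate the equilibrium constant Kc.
K_c = 2.7948

x = α·[A]₀ = 0.38 × 3.0 = 1.14 M dissociated.
At eq: [N₂O₄] = 3.0 − 1.14 = 1.86 M; [NO₂] = 2x = 2.28 M.
Kc = [NO₂]²/[N₂O₄] = (2.28)²/1.86 = 2.795.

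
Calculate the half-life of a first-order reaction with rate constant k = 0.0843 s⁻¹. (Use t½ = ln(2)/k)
8.22 s

t½ = ln(2)/k = 0.6931/0.0843 = 8.22 s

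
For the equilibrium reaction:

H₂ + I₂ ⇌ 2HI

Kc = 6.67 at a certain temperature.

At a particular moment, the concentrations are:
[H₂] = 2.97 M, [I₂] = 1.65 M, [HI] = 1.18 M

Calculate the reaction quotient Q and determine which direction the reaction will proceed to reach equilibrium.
Q = 0.284, Q < K, reaction proceeds forward (toward products)

Q = ([HI]^2) / ([H₂] × [I₂])
  = ((1.18)^2) / ((2.97)·(1.65)) = 1.3924/4.9005 = 0.2841
Since Q = 0.2841 < Kc = 6.67, the reaction proceeds forward (toward products) to reach equilibrium.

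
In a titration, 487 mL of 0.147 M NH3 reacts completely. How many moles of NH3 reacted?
Moles = Molarity × Volume (L)
Moles = 0.147 M × 0.487 L = 0.07159 mol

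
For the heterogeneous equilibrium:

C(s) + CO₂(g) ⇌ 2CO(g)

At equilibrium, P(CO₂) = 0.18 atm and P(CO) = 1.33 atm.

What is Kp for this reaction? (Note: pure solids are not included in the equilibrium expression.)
K_p = 9.827

Solid C is excluded.
Kp = P(CO)²/P(CO₂) = (1.33)²/0.18 = 1.769/0.18 = 9.827.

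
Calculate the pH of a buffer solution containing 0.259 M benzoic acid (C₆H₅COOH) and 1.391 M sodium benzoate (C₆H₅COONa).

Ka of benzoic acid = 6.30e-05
pH = 4.93

pKa = -log(6.30e-05) = 4.20. pH = pKa + log([A⁻]/[HA]) = 4.20 + log(1.391/0.259)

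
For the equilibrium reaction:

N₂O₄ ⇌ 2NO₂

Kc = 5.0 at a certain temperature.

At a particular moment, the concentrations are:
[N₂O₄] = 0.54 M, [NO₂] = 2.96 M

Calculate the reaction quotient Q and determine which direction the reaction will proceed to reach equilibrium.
Q = 16.225, Q > K, reaction proceeds reverse (toward reactants)

Q = ([NO₂]^2) / ([N₂O₄])
  = ((2.96)^2) / ((0.54)) = 8.7616/0.54 = 16.23
Since Q = 16.23 > Kc = 5.0, the reaction proceeds reverse (toward reactants) to reach equilibrium.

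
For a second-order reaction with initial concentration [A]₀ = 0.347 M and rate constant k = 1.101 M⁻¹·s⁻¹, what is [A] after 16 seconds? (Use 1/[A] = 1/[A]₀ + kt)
0.0488 M

1/[A] = 1/[A]₀ + k·t = 1/0.347 + (1.101)·(16) = 2.8818 + 17.6160 = 20.4978
[A] = 1/20.4978 = 0.0488 M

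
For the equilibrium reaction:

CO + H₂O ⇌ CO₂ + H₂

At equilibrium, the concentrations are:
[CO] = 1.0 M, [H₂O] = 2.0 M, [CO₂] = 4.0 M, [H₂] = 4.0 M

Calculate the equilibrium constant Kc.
K_c = 8.0000

Kc = ([CO₂] × [H₂]) / ([CO] × [H₂O])
   = ((4.0)·(4.0)) / ((1.0)·(2.0))
   = 16 / 2 = 8.0000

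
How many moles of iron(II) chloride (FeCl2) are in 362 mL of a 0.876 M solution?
Moles = Molarity × Volume (L)
Moles = 0.876 M × 0.362 L = 0.3171 mol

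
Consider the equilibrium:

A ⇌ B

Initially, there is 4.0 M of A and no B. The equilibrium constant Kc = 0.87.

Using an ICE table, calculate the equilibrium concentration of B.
[B] = 1.861 M

ICE: [A] = 4.0 − x, [B] = x.
Kc = x/(4.0 − x) = 0.87 ⇒ x = 0.87·4.0/(1 + 0.87) = 3.48/1.87 = 1.861.
[B] = x = 1.861 M.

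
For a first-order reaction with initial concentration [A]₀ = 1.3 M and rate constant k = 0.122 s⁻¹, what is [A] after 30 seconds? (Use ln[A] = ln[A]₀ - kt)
0.0335 M

ln[A] = ln[A]₀ - k·t = ln(1.3) - (0.122)·(30) = 0.2624 - 3.6600 = -3.3976
[A] = e^(-3.3976) = 0.0335 M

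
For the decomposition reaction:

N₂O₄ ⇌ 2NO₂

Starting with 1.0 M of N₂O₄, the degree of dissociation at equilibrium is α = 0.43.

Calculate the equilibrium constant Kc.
K_c = 1.2975

x = α·[A]₀ = 0.43 × 1.0 = 0.43 M dissociated.
At eq: [N₂O₄] = 1.0 − 0.43 = 0.57 M; [NO₂] = 2x = 0.86 M.
Kc = [NO₂]²/[N₂O₄] = (0.86)²/0.57 = 1.298.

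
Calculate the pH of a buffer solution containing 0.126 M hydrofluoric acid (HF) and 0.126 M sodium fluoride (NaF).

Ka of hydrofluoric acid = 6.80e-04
pH = 3.17

pKa = -log(6.80e-04) = 3.17. pH = pKa + log([A⁻]/[HA]) = 3.17 + log(0.126/0.126)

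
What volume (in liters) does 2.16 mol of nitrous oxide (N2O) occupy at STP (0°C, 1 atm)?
At STP, 1 mol of gas occupies 22.4 L
Volume = 2.16 mol × 22.4 L/mol = 48.38 L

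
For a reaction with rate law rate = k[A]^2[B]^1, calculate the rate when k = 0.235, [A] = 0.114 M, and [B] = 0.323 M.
0.0009865 M/s

rate = k·[A]^2·[B]^1 = 0.235·(0.114)^2·(0.323)^1 = 0.235·0.012996·0.323 = 0.0009865 M/s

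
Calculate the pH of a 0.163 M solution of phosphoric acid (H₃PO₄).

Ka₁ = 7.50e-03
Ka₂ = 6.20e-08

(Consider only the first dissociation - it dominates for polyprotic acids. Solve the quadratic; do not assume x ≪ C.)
pH = 1.50

x² + Ka₁·x − Ka₁·C = 0 with Ka₁ = 7.50e-03, C = 0.163.
x = (−Ka₁ + √(Ka₁² + 4·Ka₁·C))/2 = 3.1415e-02 M, so pH = 1.50.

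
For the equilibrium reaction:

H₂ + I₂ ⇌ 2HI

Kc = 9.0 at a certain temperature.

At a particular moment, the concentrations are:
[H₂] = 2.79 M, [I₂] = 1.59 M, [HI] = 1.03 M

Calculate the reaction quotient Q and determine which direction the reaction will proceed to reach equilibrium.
Q = 0.239, Q < K, reaction proceeds forward (toward products)

Q = ([HI]^2) / ([H₂] × [I₂])
  = ((1.03)^2) / ((2.79)·(1.59)) = 1.0609/4.4361 = 0.2392
Since Q = 0.2392 < Kc = 9.0, the reaction proceeds forward (toward products) to reach equilibrium.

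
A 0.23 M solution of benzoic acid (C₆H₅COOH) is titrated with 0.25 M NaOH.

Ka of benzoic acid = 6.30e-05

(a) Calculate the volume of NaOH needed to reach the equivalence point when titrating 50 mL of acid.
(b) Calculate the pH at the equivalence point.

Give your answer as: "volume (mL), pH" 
V = 46.0 mL, pH = 8.64

(a) At equivalence: moles acid = moles base.
moles acid = 0.23 × 0.05 = 0.0115 mol; V_NaOH = 0.0115/0.25 = 0.046 L = 46.0 mL.
(b) At equivalence, all acid → conjugate base A⁻ at [A⁻] = 0.0115/0.096 = 0.1198 M.
Kb = Kw/Ka = 1.0e-14/6.30e-05 = 1.587e-10; [OH⁻] = √(Kb·[A⁻]) = 4.361e-06; pOH = 5.36; pH = 14 − pOH = 8.64.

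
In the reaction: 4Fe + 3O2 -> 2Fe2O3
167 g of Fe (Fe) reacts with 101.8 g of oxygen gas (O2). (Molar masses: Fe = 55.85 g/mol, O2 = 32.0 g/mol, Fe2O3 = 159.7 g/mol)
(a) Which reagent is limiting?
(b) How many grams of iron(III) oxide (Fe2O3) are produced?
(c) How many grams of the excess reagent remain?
(a) Fe, (b) 238.8 g, (c) 30.04 g

Moles of Fe = 167 g ÷ 55.85 g/mol = 2.99015 mol
Moles of O2 = 101.8 g ÷ 32.0 g/mol = 3.18125 mol
Moles ÷ coefficient: Fe: 2.99015/4 = 0.7475, O2: 3.18125/3 = 1.06
(a) Fe has the smaller value, so Fe is the limiting reagent.
(b) Moles of Fe2O3 = 2.99015 mol Fe × (2/4) = 1.49508 mol; mass = 1.49508 mol × 159.7 g/mol = 238.8 g
(c) O2 consumed = 2.99015 × (3/4) = 2.24261 mol; remaining = 3.18125 − 2.24261 = 0.938636 mol; mass = 0.938636 mol × 32.0 g/mol = 30.04 g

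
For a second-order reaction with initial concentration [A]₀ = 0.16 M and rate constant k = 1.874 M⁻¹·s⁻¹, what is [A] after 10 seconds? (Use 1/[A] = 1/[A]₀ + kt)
0.0400 M

1/[A] = 1/[A]₀ + k·t = 1/0.16 + (1.874)·(10) = 6.2500 + 18.7400 = 24.9900
[A] = 1/24.9900 = 0.0400 M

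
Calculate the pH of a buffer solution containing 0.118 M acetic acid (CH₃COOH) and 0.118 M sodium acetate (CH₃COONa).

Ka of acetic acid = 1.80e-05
pH = 4.74

pKa = -log(1.80e-05) = 4.74. pH = pKa + log([A⁻]/[HA]) = 4.74 + log(0.118/0.118)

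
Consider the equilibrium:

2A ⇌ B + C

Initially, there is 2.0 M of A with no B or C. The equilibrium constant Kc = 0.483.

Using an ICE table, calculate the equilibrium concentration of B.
[B] = 0.582 M

ICE: [A] = 2.0 − 2x, [B] = [C] = x.
Kc = x²/(2.0 − 2x)² = 0.483 ⇒ √Kc = x/(2.0 − 2x).
x = √0.483·2.0/(1 + 2√0.483) = 0.69498·2.0/2.39 = 0.58158.
[B] = x = 0.582 M.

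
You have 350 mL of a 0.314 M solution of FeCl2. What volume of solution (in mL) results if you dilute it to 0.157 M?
Using M₁V₁ = M₂V₂:
0.314 × 350 = 0.157 × V₂
V₂ = (0.314 × 350) / 0.157 = 700 mL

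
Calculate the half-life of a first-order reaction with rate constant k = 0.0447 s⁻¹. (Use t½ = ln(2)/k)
15.51 s

t½ = ln(2)/k = 0.6931/0.0447 = 15.51 s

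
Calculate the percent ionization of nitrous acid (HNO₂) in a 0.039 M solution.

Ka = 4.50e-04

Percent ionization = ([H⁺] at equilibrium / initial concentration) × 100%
Percent ionization = 10.2%

Let x = [H⁺]. Ka = x²/(C - x) ⇒ x² + (4.50e-04)x - (4.50e-04)(0.039) = 0. x = 3.9703e-03. Percent = (3.9703e-03/0.039) × 100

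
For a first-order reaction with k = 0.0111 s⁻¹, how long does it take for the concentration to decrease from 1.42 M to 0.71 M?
62.45 s

From ln[A] = ln[A]₀ - k·t: t = ln([A]₀/[A])/k = ln(1.42/0.71)/0.0111 = ln(2.0000)/0.0111 = 0.6931/0.0111 = 62.45 s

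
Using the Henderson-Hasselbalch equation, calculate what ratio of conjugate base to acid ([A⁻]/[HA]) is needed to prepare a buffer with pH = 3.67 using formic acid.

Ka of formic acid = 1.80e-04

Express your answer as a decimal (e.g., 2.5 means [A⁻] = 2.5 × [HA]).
[A⁻]/[HA] = 0.842

pKa = −log(1.80e-04) = 3.7447. pH = pKa + log([A⁻]/[HA]). 3.67 = 3.7447 + log(ratio). log(ratio) = 3.67 − 3.7447 = -0.0747. ratio = 10^(-0.0747) = 0.842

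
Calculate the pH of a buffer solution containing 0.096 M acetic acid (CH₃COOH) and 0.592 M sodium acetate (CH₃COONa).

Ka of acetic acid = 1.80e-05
pH = 5.53

pKa = -log(1.80e-05) = 4.74. pH = pKa + log([A⁻]/[HA]) = 4.74 + log(0.592/0.096)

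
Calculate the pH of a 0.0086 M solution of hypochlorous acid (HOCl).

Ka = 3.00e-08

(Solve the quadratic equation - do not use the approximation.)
pH = 4.79

x² + Ka×x - Ka×C = 0. Using quadratic formula: [H⁺] = 1.6047e-05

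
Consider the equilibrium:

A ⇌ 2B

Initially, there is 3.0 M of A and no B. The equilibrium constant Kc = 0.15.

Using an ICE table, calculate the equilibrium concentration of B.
[B] = 0.634 M

ICE: [A] = 3.0 − x, [B] = 2x.
Kc = (2x)²/(3.0 − x) = 0.15 ⇒ 4x² + 0.15x − 0.45 = 0.
x = (−0.15 + √(0.15² + 4·4·0.45))/(2·4) = (−0.15 + √7.2225)/8 = 0.31718.
[B] = 2x = 0.634 M.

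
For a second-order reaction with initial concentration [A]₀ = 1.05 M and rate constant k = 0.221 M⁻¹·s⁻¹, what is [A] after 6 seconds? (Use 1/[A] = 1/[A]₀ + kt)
0.4389 M

1/[A] = 1/[A]₀ + k·t = 1/1.05 + (0.221)·(6) = 0.9524 + 1.3260 = 2.2784
[A] = 1/2.2784 = 0.4389 M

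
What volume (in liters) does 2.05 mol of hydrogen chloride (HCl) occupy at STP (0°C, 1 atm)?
At STP, 1 mol of gas occupies 22.4 L
Volume = 2.05 mol × 22.4 L/mol = 45.92 L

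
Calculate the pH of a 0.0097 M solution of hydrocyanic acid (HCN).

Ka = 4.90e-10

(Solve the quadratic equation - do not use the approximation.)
pH = 5.66

x² + Ka×x - Ka×C = 0. Using quadratic formula: [H⁺] = 2.1799e-06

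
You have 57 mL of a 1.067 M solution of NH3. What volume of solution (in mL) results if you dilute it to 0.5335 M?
Using M₁V₁ = M₂V₂:
1.067 × 57 = 0.5335 × V₂
V₂ = (1.067 × 57) / 0.5335 = 114 mL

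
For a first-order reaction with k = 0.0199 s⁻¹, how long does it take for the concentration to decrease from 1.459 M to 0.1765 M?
106.14 s

From ln[A] = ln[A]₀ - k·t: t = ln([A]₀/[A])/k = ln(1.459/0.1765)/0.0199 = ln(8.2663)/0.0199 = 2.1122/0.0199 = 106.14 s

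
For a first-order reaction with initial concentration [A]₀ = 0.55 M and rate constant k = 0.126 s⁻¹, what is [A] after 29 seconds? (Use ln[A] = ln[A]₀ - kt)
0.0142 M

ln[A] = ln[A]₀ - k·t = ln(0.55) - (0.126)·(29) = -0.5978 - 3.6540 = -4.2518
[A] = e^(-4.2518) = 0.0142 M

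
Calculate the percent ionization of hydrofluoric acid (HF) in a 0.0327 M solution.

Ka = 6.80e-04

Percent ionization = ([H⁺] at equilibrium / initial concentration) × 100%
Percent ionization = 13.4%

Let x = [H⁺]. Ka = x²/(C - x) ⇒ x² + (6.80e-04)x - (6.80e-04)(0.0327) = 0. x = 4.3877e-03. Percent = (4.3877e-03/0.0327) × 100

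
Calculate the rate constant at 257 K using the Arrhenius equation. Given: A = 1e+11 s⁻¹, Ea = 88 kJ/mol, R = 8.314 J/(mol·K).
1.30e-07 s⁻¹

k = A·exp(-Ea/(R·T)) = 1e+11·exp(-88000/(8.314·257)) = 1e+11·exp(-41.1850) = 1e+11·1.2989e-18 = 1.30e-07 s⁻¹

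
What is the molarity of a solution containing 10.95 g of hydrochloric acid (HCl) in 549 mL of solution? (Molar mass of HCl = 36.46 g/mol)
Moles of HCl = 10.95 g ÷ 36.46 g/mol = 0.300329 mol
Volume = 549 mL = 0.549 L
Molarity = 0.300329 mol ÷ 0.549 L = 0.547 M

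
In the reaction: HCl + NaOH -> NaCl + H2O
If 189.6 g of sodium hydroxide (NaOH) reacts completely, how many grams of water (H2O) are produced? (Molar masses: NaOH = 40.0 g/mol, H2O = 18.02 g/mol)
Moles of NaOH = 189.6 g ÷ 40.0 g/mol = 4.74 mol
Mole ratio: 1 mol H2O / 1 mol NaOH
Moles of H2O = 4.74 × (1/1) = 4.74 mol
Mass of H2O = 4.74 mol × 18.02 g/mol = 85.41 g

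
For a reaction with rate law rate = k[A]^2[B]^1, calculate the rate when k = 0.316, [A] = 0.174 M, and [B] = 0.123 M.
0.001177 M/s

rate = k·[A]^2·[B]^1 = 0.316·(0.174)^2·(0.123)^1 = 0.316·0.030276·0.123 = 0.001177 M/s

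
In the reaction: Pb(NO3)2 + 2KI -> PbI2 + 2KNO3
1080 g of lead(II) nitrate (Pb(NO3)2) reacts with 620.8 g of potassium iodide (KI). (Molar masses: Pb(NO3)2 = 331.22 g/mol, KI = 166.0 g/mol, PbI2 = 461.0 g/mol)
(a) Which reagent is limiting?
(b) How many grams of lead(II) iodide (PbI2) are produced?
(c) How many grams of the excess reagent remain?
(a) KI, (b) 862 g, (c) 460.7 g

Moles of Pb(NO3)2 = 1080 g ÷ 331.22 g/mol = 3.26067 mol
Moles of KI = 620.8 g ÷ 166.0 g/mol = 3.73976 mol
Moles ÷ coefficient: Pb(NO3)2: 3.26067/1 = 3.261, KI: 3.73976/2 = 1.87
(a) KI has the smaller value, so KI is the limiting reagent.
(b) Moles of PbI2 = 3.73976 mol KI × (1/2) = 1.86988 mol; mass = 1.86988 mol × 461.0 g/mol = 862 g
(c) Pb(NO3)2 consumed = 3.73976 × (1/2) = 1.86988 mol; remaining = 3.26067 − 1.86988 = 1.39079 mol; mass = 1.39079 mol × 331.22 g/mol = 460.7 g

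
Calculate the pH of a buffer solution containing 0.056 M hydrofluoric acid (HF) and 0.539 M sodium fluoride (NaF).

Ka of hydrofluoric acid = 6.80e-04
pH = 4.15

pKa = -log(6.80e-04) = 3.17. pH = pKa + log([A⁻]/[HA]) = 3.17 + log(0.539/0.056)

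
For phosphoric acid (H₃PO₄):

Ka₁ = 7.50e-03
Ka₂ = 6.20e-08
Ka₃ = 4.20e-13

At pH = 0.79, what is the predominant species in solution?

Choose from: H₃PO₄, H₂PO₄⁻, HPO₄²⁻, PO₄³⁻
H₃PO₄

pKa1 = 2.12, pKa2 = 7.21, pKa3 = 12.38. Each pKa is the crossover between adjacent species; pH = 0.79 lies in the region where H₃PO₄ predominates.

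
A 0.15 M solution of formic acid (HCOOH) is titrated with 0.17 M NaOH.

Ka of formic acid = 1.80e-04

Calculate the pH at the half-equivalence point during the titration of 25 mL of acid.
pH = pKa = 3.74

At the half-equivalence point, [HA] = [A⁻], so by Henderson–Hasselbalch pH = pKa + log(1) = pKa.
pKa = −log(1.80e-04) = 3.74.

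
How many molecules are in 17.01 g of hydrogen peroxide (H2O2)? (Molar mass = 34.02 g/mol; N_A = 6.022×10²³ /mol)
Moles = 17.01 g ÷ 34.02 g/mol = 0.5 mol
Molecules = 0.5 mol × 6.022×10²³ /mol = 3.011e+23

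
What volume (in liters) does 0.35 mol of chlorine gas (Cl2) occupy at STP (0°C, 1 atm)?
At STP, 1 mol of gas occupies 22.4 L
Volume = 0.35 mol × 22.4 L/mol = 7.84 L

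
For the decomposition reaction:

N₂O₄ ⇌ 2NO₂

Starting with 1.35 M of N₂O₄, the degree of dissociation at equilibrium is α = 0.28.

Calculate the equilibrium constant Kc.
K_c = 0.5880

x = α·[A]₀ = 0.28 × 1.35 = 0.378 M dissociated.
At eq: [N₂O₄] = 1.35 − 0.378 = 0.972 M; [NO₂] = 2x = 0.756 M.
Kc = [NO₂]²/[N₂O₄] = (0.756)²/0.972 = 0.588.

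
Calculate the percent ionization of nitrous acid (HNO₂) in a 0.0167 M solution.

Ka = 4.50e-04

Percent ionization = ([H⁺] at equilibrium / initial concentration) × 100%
Percent ionization = 15.1%

Let x = [H⁺]. Ka = x²/(C - x) ⇒ x² + (4.50e-04)x - (4.50e-04)(0.0167) = 0. x = 2.5256e-03. Percent = (2.5256e-03/0.0167) × 100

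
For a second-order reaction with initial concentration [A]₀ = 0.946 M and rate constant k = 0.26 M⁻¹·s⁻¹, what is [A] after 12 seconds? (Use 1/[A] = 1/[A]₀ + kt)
0.2394 M

1/[A] = 1/[A]₀ + k·t = 1/0.946 + (0.26)·(12) = 1.0571 + 3.1200 = 4.1771
[A] = 1/4.1771 = 0.2394 M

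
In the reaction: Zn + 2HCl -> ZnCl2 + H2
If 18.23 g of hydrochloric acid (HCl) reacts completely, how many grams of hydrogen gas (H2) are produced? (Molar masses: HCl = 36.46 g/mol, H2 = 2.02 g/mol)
Moles of HCl = 18.23 g ÷ 36.46 g/mol = 0.5 mol
Mole ratio: 1 mol H2 / 2 mol HCl
Moles of H2 = 0.5 × (1/2) = 0.25 mol
Mass of H2 = 0.25 mol × 2.02 g/mol = 0.505 g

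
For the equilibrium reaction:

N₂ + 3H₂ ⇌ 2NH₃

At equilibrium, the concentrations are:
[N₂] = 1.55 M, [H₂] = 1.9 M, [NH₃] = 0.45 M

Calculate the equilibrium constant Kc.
K_c = 0.0190

Kc = ([NH₃]^2) / ([N₂] × [H₂]^3)
   = ((0.45)^2) / ((1.55)·(1.9)^3)
   = 0.2025 / 10.631 = 0.0190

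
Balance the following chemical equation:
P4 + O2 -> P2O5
Balanced equation:
P4 + 5O2 -> 2P2O5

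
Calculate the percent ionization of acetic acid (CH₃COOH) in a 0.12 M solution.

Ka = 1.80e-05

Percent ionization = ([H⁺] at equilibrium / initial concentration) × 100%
Percent ionization = 1.22%

Let x = [H⁺]. Ka = x²/(C - x) ⇒ x² + (1.80e-05)x - (1.80e-05)(0.12) = 0. x = 1.4607e-03. Percent = (1.4607e-03/0.12) × 100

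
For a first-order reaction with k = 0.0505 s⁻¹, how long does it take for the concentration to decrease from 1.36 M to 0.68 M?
13.73 s

From ln[A] = ln[A]₀ - k·t: t = ln([A]₀/[A])/k = ln(1.36/0.68)/0.0505 = ln(2.0000)/0.0505 = 0.6931/0.0505 = 13.73 s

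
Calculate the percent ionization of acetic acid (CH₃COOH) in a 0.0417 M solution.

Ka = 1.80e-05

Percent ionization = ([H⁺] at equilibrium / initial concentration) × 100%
Percent ionization = 2.06%

Let x = [H⁺]. Ka = x²/(C - x) ⇒ x² + (1.80e-05)x - (1.80e-05)(0.0417) = 0. x = 8.5742e-04. Percent = (8.5742e-04/0.0417) × 100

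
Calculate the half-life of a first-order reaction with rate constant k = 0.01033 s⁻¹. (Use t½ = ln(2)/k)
67.10 s

t½ = ln(2)/k = 0.6931/0.01033 = 67.10 s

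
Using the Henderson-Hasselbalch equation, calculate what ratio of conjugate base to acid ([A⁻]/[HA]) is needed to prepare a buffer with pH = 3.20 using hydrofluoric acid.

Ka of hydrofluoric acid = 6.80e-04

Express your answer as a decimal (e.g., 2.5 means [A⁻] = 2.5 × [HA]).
[A⁻]/[HA] = 1.078

pKa = −log(6.80e-04) = 3.1675. pH = pKa + log([A⁻]/[HA]). 3.20 = 3.1675 + log(ratio). log(ratio) = 3.20 − 3.1675 = 0.0325. ratio = 10^(0.0325) = 1.078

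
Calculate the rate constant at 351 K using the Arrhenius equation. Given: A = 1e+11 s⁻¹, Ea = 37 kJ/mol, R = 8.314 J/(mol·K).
3.12e+05 s⁻¹

k = A·exp(-Ea/(R·T)) = 1e+11·exp(-37000/(8.314·351)) = 1e+11·exp(-12.6790) = 1e+11·3.1159e-06 = 3.12e+05 s⁻¹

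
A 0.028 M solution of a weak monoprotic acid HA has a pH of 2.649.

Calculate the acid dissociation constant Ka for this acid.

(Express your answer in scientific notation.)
K_a = 1.95e-04

[H⁺] = 10^(−pH) = 10^(−2.649) = 2.244e-03 M. For HA ⇌ H⁺ + A⁻, Ka = x²/(C − x) = (2.244e-03)²/(0.028 − 2.244e-03) = 1.95e-04.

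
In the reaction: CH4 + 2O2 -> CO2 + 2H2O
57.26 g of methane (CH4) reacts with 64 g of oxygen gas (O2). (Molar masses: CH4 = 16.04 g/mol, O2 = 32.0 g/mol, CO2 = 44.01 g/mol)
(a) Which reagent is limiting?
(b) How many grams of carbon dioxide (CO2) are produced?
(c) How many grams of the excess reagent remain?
(a) O2, (b) 44.01 g, (c) 41.22 g

Moles of CH4 = 57.26 g ÷ 16.04 g/mol = 3.56983 mol
Moles of O2 = 64 g ÷ 32.0 g/mol = 2 mol
Moles ÷ coefficient: CH4: 3.56983/1 = 3.57, O2: 2/2 = 1
(a) O2 has the smaller value, so O2 is the limiting reagent.
(b) Moles of CO2 = 2 mol O2 × (1/2) = 1 mol; mass = 1 mol × 44.01 g/mol = 44.01 g
(c) CH4 consumed = 2 × (1/2) = 1 mol; remaining = 3.56983 − 1 = 2.56983 mol; mass = 2.56983 mol × 16.04 g/mol = 41.22 g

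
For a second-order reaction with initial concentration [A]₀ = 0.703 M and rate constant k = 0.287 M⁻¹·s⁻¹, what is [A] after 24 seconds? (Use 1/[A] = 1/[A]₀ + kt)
0.1203 M

1/[A] = 1/[A]₀ + k·t = 1/0.703 + (0.287)·(24) = 1.4225 + 6.8880 = 8.3105
[A] = 1/8.3105 = 0.1203 M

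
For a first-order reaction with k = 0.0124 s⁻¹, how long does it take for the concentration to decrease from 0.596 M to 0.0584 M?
187.33 s

From ln[A] = ln[A]₀ - k·t: t = ln([A]₀/[A])/k = ln(0.596/0.0584)/0.0124 = ln(10.2055)/0.0124 = 2.3229/0.0124 = 187.33 s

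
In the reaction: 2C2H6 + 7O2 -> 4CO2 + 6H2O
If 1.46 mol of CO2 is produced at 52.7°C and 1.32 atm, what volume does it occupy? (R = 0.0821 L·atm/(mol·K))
T = 52.7°C + 273.15 = 325.85 K
V = nRT/P = (1.46 × 0.0821 × 325.85) / 1.32
V = 29.59 L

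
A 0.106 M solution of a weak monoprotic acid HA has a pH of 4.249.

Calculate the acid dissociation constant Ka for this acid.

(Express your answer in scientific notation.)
K_a = 3.00e-08

[H⁺] = 10^(−pH) = 10^(−4.249) = 5.636e-05 M. For HA ⇌ H⁺ + A⁻, Ka = x²/(C − x) = (5.636e-05)²/(0.106 − 5.636e-05) = 3.00e-08.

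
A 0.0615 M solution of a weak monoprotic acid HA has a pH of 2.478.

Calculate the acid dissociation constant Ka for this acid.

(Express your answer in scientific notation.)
K_a = 1.90e-04

[H⁺] = 10^(−pH) = 10^(−2.478) = 3.327e-03 M. For HA ⇌ H⁺ + A⁻, Ka = x²/(C − x) = (3.327e-03)²/(0.0615 − 3.327e-03) = 1.90e-04.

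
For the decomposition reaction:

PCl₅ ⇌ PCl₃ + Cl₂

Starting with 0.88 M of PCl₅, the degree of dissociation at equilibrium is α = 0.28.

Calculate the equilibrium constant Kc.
K_c = 0.0958

x = α·[A]₀ = 0.28 × 0.88 = 0.2464 M dissociated.
At eq: [PCl₅] = 0.88 − 0.2464 = 0.6336 M; [PCl₃] = [Cl₂] = x = 0.2464 M.
Kc = [PCl₃][Cl₂]/[PCl₅] = (0.2464)²/0.6336 = 0.09582.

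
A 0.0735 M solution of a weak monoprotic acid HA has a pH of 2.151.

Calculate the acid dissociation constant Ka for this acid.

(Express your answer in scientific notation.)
K_a = 7.51e-04

[H⁺] = 10^(−pH) = 10^(−2.151) = 7.063e-03 M. For HA ⇌ H⁺ + A⁻, Ka = x²/(C − x) = (7.063e-03)²/(0.0735 − 7.063e-03) = 7.51e-04.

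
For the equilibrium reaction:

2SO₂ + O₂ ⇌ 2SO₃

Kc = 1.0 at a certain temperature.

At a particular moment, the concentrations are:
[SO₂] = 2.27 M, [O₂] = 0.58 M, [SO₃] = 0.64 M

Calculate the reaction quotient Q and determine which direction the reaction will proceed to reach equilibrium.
Q = 0.137, Q < K, reaction proceeds forward (toward products)

Q = ([SO₃]^2) / ([SO₂]^2 × [O₂])
  = ((0.64)^2) / ((2.27)^2·(0.58)) = 0.4096/2.9887 = 0.1371
Since Q = 0.1371 < Kc = 1.0, the reaction proceeds forward (toward products) to reach equilibrium.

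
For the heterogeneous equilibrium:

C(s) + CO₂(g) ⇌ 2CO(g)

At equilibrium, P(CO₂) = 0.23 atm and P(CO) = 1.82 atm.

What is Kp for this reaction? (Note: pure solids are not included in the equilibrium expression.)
K_p = 14.402

Solid C is excluded.
Kp = P(CO)²/P(CO₂) = (1.82)²/0.23 = 3.312/0.23 = 14.402.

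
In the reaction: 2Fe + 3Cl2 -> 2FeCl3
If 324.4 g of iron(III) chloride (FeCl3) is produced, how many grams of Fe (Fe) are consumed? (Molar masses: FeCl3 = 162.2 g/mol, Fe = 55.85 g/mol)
Moles of FeCl3 = 324.4 g ÷ 162.2 g/mol = 2 mol
Mole ratio: 2 mol Fe / 2 mol FeCl3
Moles of Fe = 2 × (2/2) = 2 mol
Mass of Fe = 2 mol × 55.85 g/mol = 111.7 g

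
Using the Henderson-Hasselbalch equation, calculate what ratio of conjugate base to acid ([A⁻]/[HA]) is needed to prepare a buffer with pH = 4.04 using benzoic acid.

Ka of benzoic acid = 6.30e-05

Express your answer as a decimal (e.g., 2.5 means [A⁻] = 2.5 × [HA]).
[A⁻]/[HA] = 0.691

pKa = −log(6.30e-05) = 4.2007. pH = pKa + log([A⁻]/[HA]). 4.04 = 4.2007 + log(ratio). log(ratio) = 4.04 − 4.2007 = -0.1607. ratio = 10^(-0.1607) = 0.691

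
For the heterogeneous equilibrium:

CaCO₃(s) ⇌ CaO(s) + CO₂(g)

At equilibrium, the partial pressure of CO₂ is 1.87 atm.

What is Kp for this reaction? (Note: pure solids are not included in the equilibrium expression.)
K_p = 1.87

Solids (CaCO₃, CaO) have activity 1 and are excluded.
Kp = P(CO₂) = 1.87.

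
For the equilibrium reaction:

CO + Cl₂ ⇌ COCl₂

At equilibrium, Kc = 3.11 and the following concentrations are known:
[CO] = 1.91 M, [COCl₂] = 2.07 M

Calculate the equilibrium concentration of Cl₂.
[Cl₂] = 0.3485 M

Kc = ([COCl₂]) / ([CO] × [Cl₂]) = 3.11
[Cl₂]^1 = (product terms)/(Kc · other reactant terms) = 2.07 / (3.11 · 1.91) = 0.34848
[Cl₂] = 0.3485 M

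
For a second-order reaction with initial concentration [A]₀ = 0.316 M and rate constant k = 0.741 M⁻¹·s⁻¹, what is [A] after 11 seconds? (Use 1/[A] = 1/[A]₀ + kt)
0.0884 M

1/[A] = 1/[A]₀ + k·t = 1/0.316 + (0.741)·(11) = 3.1646 + 8.1510 = 11.3156
[A] = 1/11.3156 = 0.0884 M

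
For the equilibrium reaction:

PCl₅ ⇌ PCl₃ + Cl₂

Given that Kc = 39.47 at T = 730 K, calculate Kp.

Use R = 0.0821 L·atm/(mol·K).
K_p = 2.37e+03

Δn = (moles gaseous products) − (moles gaseous reactants) = 1
T = 730 K; RT = 0.0821 × 730 = 59.933
Kp = Kc·(RT)^Δn = 39.47 × (59.933)^1 = 39.47 × 59.933 = 2.37e+03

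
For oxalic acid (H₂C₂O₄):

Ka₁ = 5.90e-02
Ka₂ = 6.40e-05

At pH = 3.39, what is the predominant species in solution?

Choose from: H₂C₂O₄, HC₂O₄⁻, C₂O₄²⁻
HC₂O₄⁻

pKa1 = 1.23, pKa2 = 4.19. Each pKa is the crossover between adjacent species; pH = 3.39 lies in the region where HC₂O₄⁻ predominates.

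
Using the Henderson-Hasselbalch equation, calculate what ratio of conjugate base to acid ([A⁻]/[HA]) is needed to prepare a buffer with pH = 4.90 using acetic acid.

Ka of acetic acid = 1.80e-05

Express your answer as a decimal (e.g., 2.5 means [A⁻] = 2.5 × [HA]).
[A⁻]/[HA] = 1.430

pKa = −log(1.80e-05) = 4.7447. pH = pKa + log([A⁻]/[HA]). 4.90 = 4.7447 + log(ratio). log(ratio) = 4.90 − 4.7447 = 0.1553. ratio = 10^(0.1553) = 1.430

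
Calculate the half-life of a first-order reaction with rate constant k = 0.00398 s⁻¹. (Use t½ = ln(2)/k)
174.16 s

t½ = ln(2)/k = 0.6931/0.00398 = 174.16 s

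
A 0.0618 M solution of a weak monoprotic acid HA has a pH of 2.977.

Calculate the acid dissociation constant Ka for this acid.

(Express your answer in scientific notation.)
K_a = 1.83e-05

[H⁺] = 10^(−pH) = 10^(−2.977) = 1.054e-03 M. For HA ⇌ H⁺ + A⁻, Ka = x²/(C − x) = (1.054e-03)²/(0.0618 − 1.054e-03) = 1.83e-05.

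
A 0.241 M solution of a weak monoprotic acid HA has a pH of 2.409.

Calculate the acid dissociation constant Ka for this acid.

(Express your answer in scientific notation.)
K_a = 6.41e-05

[H⁺] = 10^(−pH) = 10^(−2.409) = 3.899e-03 M. For HA ⇌ H⁺ + A⁻, Ka = x²/(C − x) = (3.899e-03)²/(0.241 − 3.899e-03) = 6.41e-05.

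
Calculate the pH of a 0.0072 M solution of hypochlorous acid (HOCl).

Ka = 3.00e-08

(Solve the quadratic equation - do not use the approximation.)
pH = 4.83

x² + Ka×x - Ka×C = 0. Using quadratic formula: [H⁺] = 1.4682e-05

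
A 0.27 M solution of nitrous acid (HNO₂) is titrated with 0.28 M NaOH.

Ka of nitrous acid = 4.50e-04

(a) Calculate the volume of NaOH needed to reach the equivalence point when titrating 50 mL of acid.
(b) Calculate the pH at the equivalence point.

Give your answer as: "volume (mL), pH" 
V = 48.2 mL, pH = 8.24

(a) At equivalence: moles acid = moles base.
moles acid = 0.27 × 0.05 = 0.0135 mol; V_NaOH = 0.0135/0.28 = 0.04821 L = 48.2 mL.
(b) At equivalence, all acid → conjugate base A⁻ at [A⁻] = 0.0135/0.09821 = 0.1375 M.
Kb = Kw/Ka = 1.0e-14/4.50e-04 = 2.222e-11; [OH⁻] = √(Kb·[A⁻]) = 1.748e-06; pOH = 5.76; pH = 14 − pOH = 8.24.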